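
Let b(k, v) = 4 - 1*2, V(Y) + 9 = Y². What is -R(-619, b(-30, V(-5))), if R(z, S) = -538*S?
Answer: 1076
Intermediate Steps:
V(Y) = -9 + Y²
b(k, v) = 2 (b(k, v) = 4 - 2 = 2)
-R(-619, b(-30, V(-5))) = -(-538)*2 = -1*(-1076) = 1076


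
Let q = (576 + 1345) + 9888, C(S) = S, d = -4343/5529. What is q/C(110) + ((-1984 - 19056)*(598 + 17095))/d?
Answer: 226405298583287/477730 ≈ 4.7392e+8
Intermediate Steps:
d = -4343/5529 (d = -4343*1/5529 = -4343/5529 ≈ -0.78549)
q = 11809 (q = 1921 + 9888 = 11809)
q/C(110) + ((-1984 - 19056)*(598 + 17095))/d = 11809/110 + ((-1984 - 19056)*(598 + 17095))/(-4343/5529) = 11809*(1/110) - 21040*17693*(-5529/4343) = 11809/110 - 372260720*(-5529/4343) = 11809/110 + 2058229520880/4343 = 226405298583287/477730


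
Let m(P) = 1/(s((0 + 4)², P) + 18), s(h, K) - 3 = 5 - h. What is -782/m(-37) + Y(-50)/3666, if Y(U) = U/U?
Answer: -28668119/3666 ≈ -7820.0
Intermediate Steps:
Y(U) = 1
s(h, K) = 8 - h (s(h, K) = 3 + (5 - h) = 8 - h)
m(P) = ⅒ (m(P) = 1/((8 - (0 + 4)²) + 18) = 1/((8 - 1*4²) + 18) = 1/((8 - 1*16) + 18) = 1/((8 - 16) + 18) = 1/(-8 + 18) = 1/10 = ⅒)
-782/m(-37) + Y(-50)/3666 = -782/⅒ + 1/3666 = -782*10 + 1*(1/3666) = -7820 + 1/3666 = -28668119/3666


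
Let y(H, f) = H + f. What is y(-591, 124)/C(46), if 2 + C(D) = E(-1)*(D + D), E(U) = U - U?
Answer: 467/2 ≈ 233.50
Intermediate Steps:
E(U) = 0
C(D) = -2 (C(D) = -2 + 0*(D + D) = -2 + 0*(2*D) = -2 + 0 = -2)
y(-591, 124)/C(46) = (-591 + 124)/(-2) = -467*(-½) = 467/2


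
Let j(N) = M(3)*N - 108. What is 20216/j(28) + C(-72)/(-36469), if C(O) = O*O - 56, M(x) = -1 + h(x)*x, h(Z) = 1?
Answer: -184380990/474097 ≈ -388.91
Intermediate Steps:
M(x) = -1 + x (M(x) = -1 + 1*x = -1 + x)
C(O) = -56 + O² (C(O) = O² - 56 = -56 + O²)
j(N) = -108 + 2*N (j(N) = (-1 + 3)*N - 108 = 2*N - 108 = -108 + 2*N)
20216/j(28) + C(-72)/(-36469) = 20216/(-108 + 2*28) + (-56 + (-72)²)/(-36469) = 20216/(-108 + 56) + (-56 + 5184)*(-1/36469) = 20216/(-52) + 5128*(-1/36469) = 20216*(-1/52) - 5128/36469 = -5054/13 - 5128/36469 = -184380990/474097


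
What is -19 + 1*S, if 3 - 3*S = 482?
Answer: -536/3 ≈ -178.67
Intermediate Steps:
S = -479/3 (S = 1 - ⅓*482 = 1 - 482/3 = -479/3 ≈ -159.67)
-19 + 1*S = -19 + 1*(-479/3) = -19 - 479/3 = -536/3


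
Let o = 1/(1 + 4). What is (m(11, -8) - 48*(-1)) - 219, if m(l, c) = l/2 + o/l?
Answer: -18203/110 ≈ -165.48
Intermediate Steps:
o = ⅕ (o = 1/5 = ⅕ ≈ 0.20000)
m(l, c) = l/2 + 1/(5*l)
(m(11, -8) - 48*(-1)) - 219 = (((½)*11 + (⅕)/11) - 48*(-1)) - 219 = ((11/2 + (⅕)*(1/11)) + 48) - 219 = ((11/2 + 1/55) + 48) - 219 = (607/110 + 48) - 219 = 5887/110 - 219 = -18203/110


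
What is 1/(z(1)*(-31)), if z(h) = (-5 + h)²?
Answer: -1/496 ≈ -0.0020161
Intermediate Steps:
1/(z(1)*(-31)) = 1/((-5 + 1)²*(-31)) = 1/((-4)²*(-31)) = 1/(16*(-31)) = 1/(-496) = -1/496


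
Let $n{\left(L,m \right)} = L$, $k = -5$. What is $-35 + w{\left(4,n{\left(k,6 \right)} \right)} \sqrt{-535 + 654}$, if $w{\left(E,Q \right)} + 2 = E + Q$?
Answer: $-35 - 3 \sqrt{119} \approx -67.726$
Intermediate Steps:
$w{\left(E,Q \right)} = -2 + E + Q$ ($w{\left(E,Q \right)} = -2 + \left(E + Q\right) = -2 + E + Q$)
$-35 + w{\left(4,n{\left(k,6 \right)} \right)} \sqrt{-535 + 654} = -35 + \left(-2 + 4 - 5\right) \sqrt{-535 + 654} = -35 - 3 \sqrt{119}$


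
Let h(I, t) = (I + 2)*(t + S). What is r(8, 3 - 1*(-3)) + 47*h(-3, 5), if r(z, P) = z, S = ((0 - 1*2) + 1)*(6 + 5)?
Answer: 290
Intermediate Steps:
S = -11 (S = ((0 - 2) + 1)*11 = (-2 + 1)*11 = -1*11 = -11)
h(I, t) = (-11 + t)*(2 + I) (h(I, t) = (I + 2)*(t - 11) = (2 + I)*(-11 + t) = (-11 + t)*(2 + I))
r(8, 3 - 1*(-3)) + 47*h(-3, 5) = 8 + 47*(-22 - 11*(-3) + 2*5 - 3*5) = 8 + 47*(-22 + 33 + 10 - 15) = 8 + 47*6 = 8 + 282 = 290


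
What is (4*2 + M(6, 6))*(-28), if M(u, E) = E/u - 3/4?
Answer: -231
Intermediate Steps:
M(u, E) = -¾ + E/u (M(u, E) = E/u - 3*¼ = E/u - ¾ = -¾ + E/u)
(4*2 + M(6, 6))*(-28) = (4*2 + (-¾ + 6/6))*(-28) = (8 + (-¾ + 6*(⅙)))*(-28) = (8 + (-¾ + 1))*(-28) = (8 + ¼)*(-28) = (33/4)*(-28) = -231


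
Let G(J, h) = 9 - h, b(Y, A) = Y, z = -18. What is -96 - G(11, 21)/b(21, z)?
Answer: -668/7 ≈ -95.429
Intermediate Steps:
-96 - G(11, 21)/b(21, z) = -96 - (9 - 1*21)/21 = -96 - (9 - 21)/21 = -96 - (-12)/21 = -96 - 1*(-4/7) = -96 + 4/7 = -668/7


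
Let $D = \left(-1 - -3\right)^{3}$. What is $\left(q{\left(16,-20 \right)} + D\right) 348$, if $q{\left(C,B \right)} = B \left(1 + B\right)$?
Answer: $135024$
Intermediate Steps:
$D = 8$ ($D = \left(-1 + 3\right)^{3} = 2^{3} = 8$)
$\left(q{\left(16,-20 \right)} + D\right) 348 = \left(- 20 \left(1 - 20\right) + 8\right) 348 = \left(\left(-20\right) \left(-19\right) + 8\right) 348 = \left(380 + 8\right) 348 = 388 \cdot 348 = 135024$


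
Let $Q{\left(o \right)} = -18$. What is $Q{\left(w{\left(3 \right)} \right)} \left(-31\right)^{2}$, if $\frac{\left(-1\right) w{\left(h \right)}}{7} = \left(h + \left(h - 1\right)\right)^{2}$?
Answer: $-17298$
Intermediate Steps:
$w{\left(h \right)} = - 7 \left(-1 + 2 h\right)^{2}$ ($w{\left(h \right)} = - 7 \left(h + \left(h - 1\right)\right)^{2} = - 7 \left(h + \left(-1 + h\right)\right)^{2} = - 7 \left(-1 + 2 h\right)^{2}$)
$Q{\left(w{\left(3 \right)} \right)} \left(-31\right)^{2} = - 18 \left(-31\right)^{2} = \left(-18\right) 961 = -17298$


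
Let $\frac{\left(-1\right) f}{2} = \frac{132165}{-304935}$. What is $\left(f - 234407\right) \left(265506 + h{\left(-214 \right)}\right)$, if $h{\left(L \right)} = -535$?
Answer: $- \frac{1262651012438851}{20329} \approx -6.2111 \cdot 10^{10}$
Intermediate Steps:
$f = \frac{17622}{20329}$ ($f = - 2 \frac{132165}{-304935} = - 2 \cdot 132165 \left(- \frac{1}{304935}\right) = \left(-2\right) \left(- \frac{8811}{20329}\right) = \frac{17622}{20329} \approx 0.86684$)
$\left(f - 234407\right) \left(265506 + h{\left(-214 \right)}\right) = \left(\frac{17622}{20329} - 234407\right) \left(265506 - 535\right) = \left(- \frac{4765242281}{20329}\right) 264971 = - \frac{1262651012438851}{20329}$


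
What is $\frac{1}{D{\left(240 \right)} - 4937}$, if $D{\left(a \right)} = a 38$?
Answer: $\frac{1}{4183} \approx 0.00023906$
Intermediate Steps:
$D{\left(a \right)} = 38 a$
$\frac{1}{D{\left(240 \right)} - 4937} = \frac{1}{38 \cdot 240 - 4937} = \frac{1}{9120 - 4937} = \frac{1}{4183}$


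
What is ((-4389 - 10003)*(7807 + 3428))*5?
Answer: -808470600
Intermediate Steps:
((-4389 - 10003)*(7807 + 3428))*5 = -14392*11235*5 = -161694120*5 = -808470600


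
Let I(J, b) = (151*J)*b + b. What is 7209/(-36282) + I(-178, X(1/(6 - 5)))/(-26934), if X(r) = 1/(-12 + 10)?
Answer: -75749207/108579932 ≈ -0.69764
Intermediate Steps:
X(r) = -½ (X(r) = 1/(-2) = -½)
I(J, b) = b + 151*J*b (I(J, b) = 151*J*b + b = b + 151*J*b)
7209/(-36282) + I(-178, X(1/(6 - 5)))/(-26934) = 7209/(-36282) - (1 + 151*(-178))/2/(-26934) = 7209*(-1/36282) - (1 - 26878)/2*(-1/26934) = -2403/12094 - ½*(-26877)*(-1/26934) = -2403/12094 + (26877/2)*(-1/26934) = -2403/12094 - 8959/17956 = -75749207/108579932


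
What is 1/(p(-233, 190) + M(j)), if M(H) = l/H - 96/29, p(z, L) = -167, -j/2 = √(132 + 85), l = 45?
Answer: -124324508/21172046803 + 75690*√217/21172046803 ≈ -0.0058194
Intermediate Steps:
j = -2*√217 (j = -2*√(132 + 85) = -2*√217 ≈ -29.462)
M(H) = -96/29 + 45/H (M(H) = 45/H - 96/29 = -96/29 + 45/H)
1/(p(-233, 190) + M(j)) = 1/(-167 + (-96/29 + 45/((-2*√217)))) = 1/(-167 + (-96/29 + 45*(-√217/434))) = 1/(-167 + (-96/29 - 45*√217/434)) = 1/(-4939/29 - 45*√217/434)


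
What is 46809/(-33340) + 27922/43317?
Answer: -1096705973/1444188780 ≈ -0.75939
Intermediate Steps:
46809/(-33340) + 27922/43317 = 46809*(-1/33340) + 27922*(1/43317) = -46809/33340 + 27922/43317 = -1096705973/1444188780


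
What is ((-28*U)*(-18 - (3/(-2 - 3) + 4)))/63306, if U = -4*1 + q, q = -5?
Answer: -1498/17585 ≈ -0.085186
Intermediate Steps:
U = -9 (U = -4*1 - 5 = -4 - 5 = -9)
((-28*U)*(-18 - (3/(-2 - 3) + 4)))/63306 = ((-28*(-9))*(-18 - (3/(-2 - 3) + 4)))/63306 = (252*(-18 - (3/(-5) + 4)))*(1/63306) = (252*(-18 - (3*(-⅕) + 4)))*(1/63306) = (252*(-18 - (-⅗ + 4)))*(1/63306) = (252*(-18 - 1*17/5))*(1/63306) = (252*(-18 - 17/5))*(1/63306) = (252*(-107/5))*(1/63306) = -26964/5*1/63306 = -1498/17585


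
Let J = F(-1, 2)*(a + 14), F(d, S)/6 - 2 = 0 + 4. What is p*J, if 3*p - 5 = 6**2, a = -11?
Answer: 1476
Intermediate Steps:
F(d, S) = 36 (F(d, S) = 12 + 6*(0 + 4) = 12 + 6*4 = 12 + 24 = 36)
J = 108 (J = 36*(-11 + 14) = 36*3 = 108)
p = 41/3 (p = 5/3 + (1/3)*6**2 = 5/3 + (1/3)*36 = 5/3 + 12 = 41/3 ≈ 13.667)
p*J = (41/3)*108 = 1476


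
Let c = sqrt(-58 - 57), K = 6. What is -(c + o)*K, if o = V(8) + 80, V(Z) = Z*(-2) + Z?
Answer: -432 - 6*I*sqrt(115) ≈ -432.0 - 64.343*I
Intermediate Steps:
V(Z) = -Z (V(Z) = -2*Z + Z = -Z)
o = 72 (o = -1*8 + 80 = -8 + 80 = 72)
c = I*sqrt(115) (c = sqrt(-115) = I*sqrt(115) ≈ 10.724*I)
-(c + o)*K = -(I*sqrt(115) + 72)*6 = -(72 + I*sqrt(115))*6 = -(432 + 6*I*sqrt(115)) = -432 - 6*I*sqrt(115)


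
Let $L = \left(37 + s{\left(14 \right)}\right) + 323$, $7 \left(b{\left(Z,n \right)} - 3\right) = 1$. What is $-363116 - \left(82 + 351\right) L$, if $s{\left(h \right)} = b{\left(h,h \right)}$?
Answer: $- \frac{3642498}{7} \approx -5.2036 \cdot 10^{5}$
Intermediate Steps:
$b{\left(Z,n \right)} = \frac{22}{7}$ ($b{\left(Z,n \right)} = 3 + \frac{1}{7} \cdot 1 = 3 + \frac{1}{7} = \frac{22}{7}$)
$s{\left(h \right)} = \frac{22}{7}$
$L = \frac{2542}{7}$ ($L = \left(37 + \frac{22}{7}\right) + 323 = \frac{281}{7} + 323 = \frac{2542}{7} \approx 363.14$)
$-363116 - \left(82 + 351\right) L = -363116 - \left(82 + 351\right) \frac{2542}{7} = -363116 - 433 \cdot \frac{2542}{7} = -363116 - \frac{1100686}{7} = - \frac{3642498}{7}$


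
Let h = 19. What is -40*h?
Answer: -760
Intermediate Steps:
-40*h = -40*19 = -760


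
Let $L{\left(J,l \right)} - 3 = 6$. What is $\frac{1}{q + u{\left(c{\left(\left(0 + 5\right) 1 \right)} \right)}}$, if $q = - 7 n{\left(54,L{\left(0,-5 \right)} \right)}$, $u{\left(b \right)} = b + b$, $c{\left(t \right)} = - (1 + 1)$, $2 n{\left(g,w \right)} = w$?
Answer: $- \frac{2}{71} \approx -0.028169$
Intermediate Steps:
$L{\left(J,l \right)} = 9$ ($L{\left(J,l \right)} = 3 + 6 = 9$)
$n{\left(g,w \right)} = \frac{w}{2}$
$c{\left(t \right)} = -2$ ($c{\left(t \right)} = \left(-1\right) 2 = -2$)
$u{\left(b \right)} = 2 b$
$q = - \frac{63}{2}$ ($q = - 7 \cdot \frac{1}{2} \cdot 9 = \left(-7\right) \frac{9}{2} = - \frac{63}{2} \approx -31.5$)
$\frac{1}{q + u{\left(c{\left(\left(0 + 5\right) 1 \right)} \right)}} = \frac{1}{- \frac{63}{2} + 2 \left(-2\right)} = \frac{1}{- \frac{63}{2} - 4} = \frac{1}{- \frac{71}{2}} = - \frac{2}{71}$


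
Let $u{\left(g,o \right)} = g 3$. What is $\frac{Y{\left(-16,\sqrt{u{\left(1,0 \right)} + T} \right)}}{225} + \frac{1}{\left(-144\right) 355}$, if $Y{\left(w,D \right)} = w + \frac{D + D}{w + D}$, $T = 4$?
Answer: $- \frac{4542973}{63644400} - \frac{32 \sqrt{7}}{56025} \approx -0.072892$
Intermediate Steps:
$u{\left(g,o \right)} = 3 g$
$Y{\left(w,D \right)} = w + \frac{2 D}{D + w}$
$\frac{Y{\left(-16,\sqrt{u{\left(1,0 \right)} + T} \right)}}{225} + \frac{1}{\left(-144\right) 355} = \frac{\frac{1}{\sqrt{3 \cdot 1 + 4} - 16} \left(\left(-16\right)^{2} + 2 \sqrt{3 \cdot 1 + 4} + \sqrt{3 \cdot 1 + 4} \left(-16\right)\right)}{225} + \frac{1}{\left(-144\right) 355} = \frac{256 + 2 \sqrt{3 + 4} + \sqrt{3 + 4} \left(-16\right)}{\sqrt{3 + 4} - 16} \cdot \frac{1}{225} - \frac{1}{51120} = \frac{256 + 2 \sqrt{7} + \sqrt{7} \left(-16\right)}{\sqrt{7} - 16} \cdot \frac{1}{225} - \frac{1}{51120} = \frac{256 + 2 \sqrt{7} - 16 \sqrt{7}}{-16 + \sqrt{7}} \cdot \frac{1}{225} - \frac{1}{51120} = \frac{256 - 14 \sqrt{7}}{-16 + \sqrt{7}} \cdot \frac{1}{225} - \frac{1}{51120} = \frac{256 - 14 \sqrt{7}}{225 \left(-16 + \sqrt{7}\right)} - \frac{1}{51120} = - \frac{1}{51120} + \frac{256 - 14 \sqrt{7}}{225 \left(-16 + \sqrt{7}\right)}$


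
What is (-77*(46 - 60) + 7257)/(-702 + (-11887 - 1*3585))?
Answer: -8335/16174 ≈ -0.51533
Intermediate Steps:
(-77*(46 - 60) + 7257)/(-702 + (-11887 - 1*3585)) = (-77*(-14) + 7257)/(-702 + (-11887 - 3585)) = (1078 + 7257)/(-702 - 15472) = 8335/(-16174) = 8335*(-1/16174) = -8335/16174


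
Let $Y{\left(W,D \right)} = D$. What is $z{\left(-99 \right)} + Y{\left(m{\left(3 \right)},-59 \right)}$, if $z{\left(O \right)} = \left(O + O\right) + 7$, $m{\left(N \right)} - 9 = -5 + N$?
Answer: $-250$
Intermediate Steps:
$m{\left(N \right)} = 4 + N$ ($m{\left(N \right)} = 9 + \left(-5 + N\right) = 4 + N$)
$z{\left(O \right)} = 7 + 2 O$ ($z{\left(O \right)} = 2 O + 7 = 7 + 2 O$)
$z{\left(-99 \right)} + Y{\left(m{\left(3 \right)},-59 \right)} = \left(7 + 2 \left(-99\right)\right) - 59 = \left(7 - 198\right) - 59 = -191 - 59 = -250$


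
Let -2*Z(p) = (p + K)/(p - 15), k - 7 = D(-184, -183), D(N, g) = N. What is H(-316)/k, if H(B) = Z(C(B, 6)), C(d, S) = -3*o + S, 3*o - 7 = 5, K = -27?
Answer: 11/2478 ≈ 0.0044391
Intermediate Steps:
o = 4 (o = 7/3 + (1/3)*5 = 7/3 + 5/3 = 4)
k = -177 (k = 7 - 184 = -177)
C(d, S) = -12 + S (C(d, S) = -3*4 + S = -12 + S)
Z(p) = -(-27 + p)/(2*(-15 + p)) (Z(p) = -(p - 27)/(2*(p - 15)) = -(-27 + p)/(2*(-15 + p)))
H(B) = -11/14 (H(B) = (27 - (-12 + 6))/(2*(-15 + (-12 + 6))) = (27 - 1*(-6))/(2*(-15 - 6)) = (1/2)*(27 + 6)/(-21) = (1/2)*(-1/21)*33 = -11/14)
H(-316)/k = -11/14/(-177) = -11/14*(-1/177) = 11/2478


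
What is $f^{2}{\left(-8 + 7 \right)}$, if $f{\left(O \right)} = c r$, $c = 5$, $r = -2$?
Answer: $100$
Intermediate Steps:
$f{\left(O \right)} = -10$ ($f{\left(O \right)} = 5 \left(-2\right) = -10$)
$f^{2}{\left(-8 + 7 \right)} = \left(-10\right)^{2} = 100$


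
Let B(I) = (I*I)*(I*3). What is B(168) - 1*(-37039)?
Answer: 14261935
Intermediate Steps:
B(I) = 3*I**3 (B(I) = I**2*(3*I) = 3*I**3)
B(168) - 1*(-37039) = 3*168**3 - 1*(-37039) = 3*4741632 + 37039 = 14224896 + 37039 = 14261935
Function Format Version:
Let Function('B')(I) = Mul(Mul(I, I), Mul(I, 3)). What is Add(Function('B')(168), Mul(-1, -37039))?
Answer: 14261935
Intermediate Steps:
Function('B')(I) = Mul(3, Pow(I, 3)) (Function('B')(I) = Mul(Pow(I, 2), Mul(3, I)) = Mul(3, Pow(I, 3)))
Add(Function('B')(168), Mul(-1, -37039)) = Add(Mul(3, Pow(168, 3)), Mul(-1, -37039)) = Add(Mul(3, 4741632), 37039) = Add(14224896, 37039) = 14261935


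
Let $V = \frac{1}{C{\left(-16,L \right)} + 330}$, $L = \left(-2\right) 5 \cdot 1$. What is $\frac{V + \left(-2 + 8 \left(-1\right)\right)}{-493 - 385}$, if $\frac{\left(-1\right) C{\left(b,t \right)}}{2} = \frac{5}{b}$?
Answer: $\frac{13221}{1161155} \approx 0.011386$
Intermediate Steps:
$L = -10$ ($L = \left(-10\right) 1 = -10$)
$C{\left(b,t \right)} = - \frac{10}{b}$ ($C{\left(b,t \right)} = - 2 \frac{5}{b} = - \frac{10}{b}$)
$V = \frac{8}{2645}$ ($V = \frac{1}{- \frac{10}{-16} + 330} = \frac{1}{\left(-10\right) \left(- \frac{1}{16}\right) + 330} = \frac{1}{\frac{5}{8} + 330} = \frac{1}{\frac{2645}{8}} = \frac{8}{2645} \approx 0.0030246$)
$\frac{V + \left(-2 + 8 \left(-1\right)\right)}{-493 - 385} = \frac{\frac{8}{2645} + \left(-2 + 8 \left(-1\right)\right)}{-493 - 385} = \frac{\frac{8}{2645} - 10}{-878} = - \frac{\frac{8}{2645} - 10}{878} = \left(- \frac{1}{878}\right) \left(- \frac{26442}{2645}\right) = \frac{13221}{1161155}$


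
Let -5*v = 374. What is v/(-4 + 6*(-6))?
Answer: 187/100 ≈ 1.8700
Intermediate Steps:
v = -374/5 (v = -⅕*374 = -374/5 ≈ -74.800)
v/(-4 + 6*(-6)) = -374/(5*(-4 + 6*(-6))) = -374/(5*(-4 - 36)) = -374/5/(-40) = -374/5*(-1/40) = 187/100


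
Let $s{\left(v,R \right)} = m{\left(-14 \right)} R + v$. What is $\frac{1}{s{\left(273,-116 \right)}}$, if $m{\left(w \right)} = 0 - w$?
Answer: $- \frac{1}{1351} \approx -0.00074019$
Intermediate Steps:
$m{\left(w \right)} = - w$
$s{\left(v,R \right)} = v + 14 R$ ($s{\left(v,R \right)} = \left(-1\right) \left(-14\right) R + v = 14 R + v = v + 14 R$)
$\frac{1}{s{\left(273,-116 \right)}} = \frac{1}{273 + 14 \left(-116\right)} = \frac{1}{273 - 1624} = \frac{1}{-1351} = - \frac{1}{1351}$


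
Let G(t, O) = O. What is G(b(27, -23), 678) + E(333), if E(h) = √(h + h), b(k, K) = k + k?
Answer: 678 + 3*√74 ≈ 703.81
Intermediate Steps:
b(k, K) = 2*k
E(h) = √2*√h (E(h) = √(2*h) = √2*√h)
G(b(27, -23), 678) + E(333) = 678 + √2*√333 = 678 + √2*(3*√37) = 678 + 3*√74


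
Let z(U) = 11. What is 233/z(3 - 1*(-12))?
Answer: 233/11 ≈ 21.182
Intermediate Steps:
233/z(3 - 1*(-12)) = 233/11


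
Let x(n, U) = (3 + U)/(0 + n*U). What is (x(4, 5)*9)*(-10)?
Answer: -36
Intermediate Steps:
x(n, U) = (3 + U)/(U*n) (x(n, U) = (3 + U)/(0 + U*n) = (3 + U)/((U*n)) = (3 + U)*(1/(U*n)) = (3 + U)/(U*n))
(x(4, 5)*9)*(-10) = (((3 + 5)/(5*4))*9)*(-10) = (((1/5)*(1/4)*8)*9)*(-10) = ((2/5)*9)*(-10) = (18/5)*(-10) = -36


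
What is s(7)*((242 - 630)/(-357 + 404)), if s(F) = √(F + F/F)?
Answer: -776*√2/47 ≈ -23.350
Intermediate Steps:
s(F) = √(1 + F) (s(F) = √(F + 1) = √(1 + F))
s(7)*((242 - 630)/(-357 + 404)) = √(1 + 7)*((242 - 630)/(-357 + 404)) = √8*(-388/47) = (2*√2)*(-388*1/47) = (2*√2)*(-388/47) = -776*√2/47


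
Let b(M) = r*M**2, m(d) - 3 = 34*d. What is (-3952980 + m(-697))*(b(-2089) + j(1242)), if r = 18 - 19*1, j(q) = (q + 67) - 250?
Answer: 17349684243850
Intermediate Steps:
j(q) = -183 + q (j(q) = (67 + q) - 250 = -183 + q)
r = -1 (r = 18 - 19 = -1)
m(d) = 3 + 34*d
b(M) = -M**2
(-3952980 + m(-697))*(b(-2089) + j(1242)) = (-3952980 + (3 + 34*(-697)))*(-1*(-2089)**2 + (-183 + 1242)) = (-3952980 + (3 - 23698))*(-1*4363921 + 1059) = (-3952980 - 23695)*(-4363921 + 1059) = -3976675*(-4362862) = 17349684243850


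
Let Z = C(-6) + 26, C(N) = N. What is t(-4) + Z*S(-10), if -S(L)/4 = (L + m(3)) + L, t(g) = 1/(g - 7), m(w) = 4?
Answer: 14079/11 ≈ 1279.9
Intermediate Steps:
t(g) = 1/(-7 + g)
S(L) = -16 - 8*L (S(L) = -4*((L + 4) + L) = -4*((4 + L) + L) = -4*(4 + 2*L) = -16 - 8*L)
Z = 20 (Z = -6 + 26 = 20)
t(-4) + Z*S(-10) = 1/(-7 - 4) + 20*(-16 - 8*(-10)) = 1/(-11) + 20*(-16 + 80) = -1/11 + 20*64 = -1/11 + 1280 = 14079/11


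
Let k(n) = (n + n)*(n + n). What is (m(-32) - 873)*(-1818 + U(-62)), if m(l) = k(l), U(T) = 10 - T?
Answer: -5627358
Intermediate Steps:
k(n) = 4*n² (k(n) = (2*n)*(2*n) = 4*n²)
m(l) = 4*l²
(m(-32) - 873)*(-1818 + U(-62)) = (4*(-32)² - 873)*(-1818 + (10 - 1*(-62))) = (4*1024 - 873)*(-1818 + (10 + 62)) = (4096 - 873)*(-1818 + 72) = 3223*(-1746) = -5627358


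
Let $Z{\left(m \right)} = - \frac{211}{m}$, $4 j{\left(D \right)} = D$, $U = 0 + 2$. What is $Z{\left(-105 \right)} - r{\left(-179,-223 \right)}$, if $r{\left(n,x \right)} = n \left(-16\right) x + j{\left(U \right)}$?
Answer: $\frac{134121437}{210} \approx 6.3867 \cdot 10^{5}$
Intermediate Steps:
$U = 2$
$j{\left(D \right)} = \frac{D}{4}$
$r{\left(n,x \right)} = \frac{1}{2} - 16 n x$ ($r{\left(n,x \right)} = n \left(-16\right) x + \frac{1}{4} \cdot 2 = - 16 n x + \frac{1}{2} = \frac{1}{2} - 16 n x$)
$Z{\left(-105 \right)} - r{\left(-179,-223 \right)} = - \frac{211}{-105} - \left(\frac{1}{2} - \left(-2864\right) \left(-223\right)\right) = \left(-211\right) \left(- \frac{1}{105}\right) - \left(\frac{1}{2} - 638672\right) = \frac{211}{105} - - \frac{1277343}{2} = \frac{211}{105} + \frac{1277343}{2} = \frac{134121437}{210}$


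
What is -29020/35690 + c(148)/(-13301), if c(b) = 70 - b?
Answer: -38321120/47471269 ≈ -0.80725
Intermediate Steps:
-29020/35690 + c(148)/(-13301) = -29020/35690 + (70 - 1*148)/(-13301) = -29020*1/35690 + (70 - 148)*(-1/13301) = -2902/3569 - 78*(-1/13301) = -2902/3569 + 78/13301 = -38321120/47471269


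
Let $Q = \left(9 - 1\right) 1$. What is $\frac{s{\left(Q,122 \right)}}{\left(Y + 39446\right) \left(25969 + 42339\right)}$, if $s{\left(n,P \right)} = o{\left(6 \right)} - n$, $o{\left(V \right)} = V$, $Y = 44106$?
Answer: $- \frac{1}{2853635008} \approx -3.5043 \cdot 10^{-10}$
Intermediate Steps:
$Q = 8$ ($Q = 8 \cdot 1 = 8$)
$s{\left(n,P \right)} = 6 - n$
$\frac{s{\left(Q,122 \right)}}{\left(Y + 39446\right) \left(25969 + 42339\right)} = \frac{6 - 8}{\left(44106 + 39446\right) \left(25969 + 42339\right)} = \frac{6 - 8}{83552 \cdot 68308} = - \frac{2}{5707270016} = \left(-2\right) \frac{1}{5707270016} = - \frac{1}{2853635008}$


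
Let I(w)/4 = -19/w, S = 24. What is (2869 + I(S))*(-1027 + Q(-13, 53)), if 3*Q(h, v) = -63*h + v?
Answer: -37983755/18 ≈ -2.1102e+6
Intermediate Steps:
I(w) = -76/w (I(w) = 4*(-19/w) = -76/w)
Q(h, v) = -21*h + v/3 (Q(h, v) = (-63*h + v)/3 = (v - 63*h)/3 = -21*h + v/3)
(2869 + I(S))*(-1027 + Q(-13, 53)) = (2869 - 76/24)*(-1027 + (-21*(-13) + (⅓)*53)) = (2869 - 76*1/24)*(-1027 + (273 + 53/3)) = (2869 - 19/6)*(-1027 + 872/3) = (17195/6)*(-2209/3) = -37983755/18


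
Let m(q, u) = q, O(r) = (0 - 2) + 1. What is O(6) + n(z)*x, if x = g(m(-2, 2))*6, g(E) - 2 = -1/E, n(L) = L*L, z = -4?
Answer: 239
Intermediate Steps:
O(r) = -1 (O(r) = -2 + 1 = -1)
n(L) = L**2
g(E) = 2 - 1/E
x = 15 (x = (2 - 1/(-2))*6 = (2 - 1*(-1/2))*6 = (2 + 1/2)*6 = (5/2)*6 = 15)
O(6) + n(z)*x = -1 + (-4)**2*15 = -1 + 16*15 = -1 + 240 = 239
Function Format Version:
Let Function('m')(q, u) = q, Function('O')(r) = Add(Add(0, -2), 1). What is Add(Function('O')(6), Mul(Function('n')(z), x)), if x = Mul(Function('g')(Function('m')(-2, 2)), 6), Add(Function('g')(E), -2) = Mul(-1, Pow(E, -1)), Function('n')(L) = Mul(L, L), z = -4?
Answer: 239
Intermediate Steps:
Function('O')(r) = -1 (Function('O')(r) = Add(-2, 1) = -1)
Function('n')(L) = Pow(L, 2)
Function('g')(E) = Add(2, Mul(-1, Pow(E, -1)))
x = 15 (x = Mul(Add(2, Mul(-1, Pow(-2, -1))), 6) = Mul(Add(2, Mul(-1, Rational(-1, 2))), 6) = Mul(Add(2, Rational(1, 2)), 6) = Mul(Rational(5, 2), 6) = 15)
Add(Function('O')(6), Mul(Function('n')(z), x)) = Add(-1, Mul(Pow(-4, 2), 15)) = Add(-1, Mul(16, 15)) = Add(-1, 240) = 239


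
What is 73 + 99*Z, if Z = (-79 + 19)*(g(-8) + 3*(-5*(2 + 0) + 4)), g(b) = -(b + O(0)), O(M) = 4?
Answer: 83233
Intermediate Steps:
g(b) = -4 - b (g(b) = -(b + 4) = -(4 + b) = -4 - b)
Z = 840 (Z = (-79 + 19)*((-4 - 1*(-8)) + 3*(-5*(2 + 0) + 4)) = -60*((-4 + 8) + 3*(-5*2 + 4)) = -60*(4 + 3*(-10 + 4)) = -60*(4 + 3*(-6)) = -60*(4 - 18) = -60*(-14) = 840)
73 + 99*Z = 73 + 99*840 = 73 + 83160 = 83233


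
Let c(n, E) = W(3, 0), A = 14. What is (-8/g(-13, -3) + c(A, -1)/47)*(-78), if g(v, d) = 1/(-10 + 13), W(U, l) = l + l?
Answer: 1872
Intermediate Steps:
W(U, l) = 2*l
g(v, d) = ⅓ (g(v, d) = 1/3 = ⅓)
c(n, E) = 0 (c(n, E) = 2*0 = 0)
(-8/g(-13, -3) + c(A, -1)/47)*(-78) = (-8/⅓ + 0/47)*(-78) = (-8*3 + 0*(1/47))*(-78) = (-24 + 0)*(-78) = -24*(-78) = 1872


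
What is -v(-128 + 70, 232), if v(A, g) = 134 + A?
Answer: -76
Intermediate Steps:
-v(-128 + 70, 232) = -(134 + (-128 + 70)) = -(134 - 58) = -1*76 = -76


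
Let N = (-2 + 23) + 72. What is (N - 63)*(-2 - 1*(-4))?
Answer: 60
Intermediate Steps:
N = 93 (N = 21 + 72 = 93)
(N - 63)*(-2 - 1*(-4)) = (93 - 63)*(-2 - 1*(-4)) = 30*(-2 + 4) = 30*2 = 60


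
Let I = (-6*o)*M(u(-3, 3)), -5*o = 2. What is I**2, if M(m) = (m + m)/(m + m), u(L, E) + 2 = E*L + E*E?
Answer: 144/25 ≈ 5.7600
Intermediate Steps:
o = -2/5 (o = -1/5*2 = -2/5 ≈ -0.40000)
u(L, E) = -2 + E**2 + E*L (u(L, E) = -2 + (E*L + E*E) = -2 + (E*L + E**2) = -2 + (E**2 + E*L) = -2 + E**2 + E*L)
M(m) = 1 (M(m) = (2*m)/((2*m)) = (2*m)*(1/(2*m)) = 1)
I = 12/5 (I = -6*(-2/5)*1 = (12/5)*1 = 12/5 ≈ 2.4000)
I**2 = (12/5)**2 = 144/25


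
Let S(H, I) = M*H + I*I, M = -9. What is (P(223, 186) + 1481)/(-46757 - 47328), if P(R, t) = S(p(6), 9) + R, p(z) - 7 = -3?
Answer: -1749/94085 ≈ -0.018590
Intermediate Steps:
p(z) = 4 (p(z) = 7 - 3 = 4)
S(H, I) = I² - 9*H (S(H, I) = -9*H + I*I = -9*H + I² = I² - 9*H)
P(R, t) = 45 + R (P(R, t) = (9² - 9*4) + R = (81 - 36) + R = 45 + R)
(P(223, 186) + 1481)/(-46757 - 47328) = ((45 + 223) + 1481)/(-46757 - 47328) = (268 + 1481)/(-94085) = 1749*(-1/94085) = -1749/94085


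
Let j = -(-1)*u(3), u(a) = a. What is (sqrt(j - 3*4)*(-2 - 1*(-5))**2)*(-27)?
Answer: -729*I ≈ -729.0*I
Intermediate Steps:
j = 3 (j = -(-1)*3 = -1*(-3) = 3)
(sqrt(j - 3*4)*(-2 - 1*(-5))**2)*(-27) = (sqrt(3 - 3*4)*(-2 - 1*(-5))**2)*(-27) = (sqrt(3 - 12)*(-2 + 5)**2)*(-27) = (sqrt(-9)*3**2)*(-27) = ((3*I)*9)*(-27) = (27*I)*(-27) = -729*I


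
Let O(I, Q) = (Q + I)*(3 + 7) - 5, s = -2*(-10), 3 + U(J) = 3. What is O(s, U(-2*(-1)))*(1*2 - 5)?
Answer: -585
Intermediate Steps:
U(J) = 0 (U(J) = -3 + 3 = 0)
s = 20
O(I, Q) = -5 + 10*I + 10*Q (O(I, Q) = (I + Q)*10 - 5 = (10*I + 10*Q) - 5 = -5 + 10*I + 10*Q)
O(s, U(-2*(-1)))*(1*2 - 5) = (-5 + 10*20 + 10*0)*(1*2 - 5) = (-5 + 200 + 0)*(2 - 5) = 195*(-3) = -585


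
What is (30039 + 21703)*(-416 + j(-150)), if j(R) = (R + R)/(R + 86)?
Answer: -170257051/8 ≈ -2.1282e+7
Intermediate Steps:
j(R) = 2*R/(86 + R) (j(R) = (2*R)/(86 + R) = 2*R/(86 + R))
(30039 + 21703)*(-416 + j(-150)) = (30039 + 21703)*(-416 + 2*(-150)/(86 - 150)) = 51742*(-416 + 2*(-150)/(-64)) = 51742*(-416 + 2*(-150)*(-1/64)) = 51742*(-416 + 75/16) = 51742*(-6581/16) = -170257051/8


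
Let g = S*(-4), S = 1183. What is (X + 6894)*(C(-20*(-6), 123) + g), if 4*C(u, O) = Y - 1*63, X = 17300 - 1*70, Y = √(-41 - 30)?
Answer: -114534721 + 6031*I*√71 ≈ -1.1453e+8 + 50818.0*I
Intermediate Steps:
Y = I*√71 (Y = √(-71) = I*√71 ≈ 8.4261*I)
X = 17230 (X = 17300 - 70 = 17230)
C(u, O) = -63/4 + I*√71/4 (C(u, O) = (I*√71 - 1*63)/4 = (I*√71 - 63)/4 = (-63 + I*√71)/4 = -63/4 + I*√71/4)
g = -4732 (g = 1183*(-4) = -4732)
(X + 6894)*(C(-20*(-6), 123) + g) = (17230 + 6894)*((-63/4 + I*√71/4) - 4732) = 24124*(-18991/4 + I*√71/4) = -114534721 + 6031*I*√71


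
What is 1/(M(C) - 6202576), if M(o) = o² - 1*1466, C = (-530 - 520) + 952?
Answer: -1/6194438 ≈ -1.6144e-7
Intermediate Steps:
C = -98 (C = -1050 + 952 = -98)
M(o) = -1466 + o² (M(o) = o² - 1466 = -1466 + o²)
1/(M(C) - 6202576) = 1/((-1466 + (-98)²) - 6202576) = 1/((-1466 + 9604) - 6202576) = 1/(8138 - 6202576) = 1/(-6194438) = -1/6194438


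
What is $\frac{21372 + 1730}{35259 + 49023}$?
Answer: $\frac{11551}{42141} \approx 0.2741$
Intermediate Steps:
$\frac{21372 + 1730}{35259 + 49023} = \frac{23102}{84282} = 23102 \cdot \frac{1}{84282} = \frac{11551}{42141}$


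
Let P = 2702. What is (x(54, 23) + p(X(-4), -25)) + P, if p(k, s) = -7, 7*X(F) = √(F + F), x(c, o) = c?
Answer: 2749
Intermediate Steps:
X(F) = √2*√F/7 (X(F) = √(F + F)/7 = √(2*F)/7 = (√2*√F)/7 = √2*√F/7)
(x(54, 23) + p(X(-4), -25)) + P = (54 - 7) + 2702 = 47 + 2702 = 2749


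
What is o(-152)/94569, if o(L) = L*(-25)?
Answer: 3800/94569 ≈ 0.040182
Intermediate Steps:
o(L) = -25*L
o(-152)/94569 = -25*(-152)/94569 = 3800*(1/94569) = 3800/94569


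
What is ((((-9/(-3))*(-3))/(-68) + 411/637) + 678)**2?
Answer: 864473428921041/1876275856 ≈ 4.6074e+5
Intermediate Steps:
((((-9/(-3))*(-3))/(-68) + 411/637) + 678)**2 = (((-1/3*(-9)*(-3))*(-1/68) + 411*(1/637)) + 678)**2 = (((3*(-3))*(-1/68) + 411/637) + 678)**2 = ((-9*(-1/68) + 411/637) + 678)**2 = ((9/68 + 411/637) + 678)**2 = (33681/43316 + 678)**2 = (29401929/43316)**2 = 864473428921041/1876275856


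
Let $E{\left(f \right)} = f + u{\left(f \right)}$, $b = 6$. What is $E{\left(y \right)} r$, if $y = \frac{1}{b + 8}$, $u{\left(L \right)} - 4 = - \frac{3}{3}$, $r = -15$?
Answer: $- \frac{645}{14} \approx -46.071$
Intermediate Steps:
$u{\left(L \right)} = 3$ ($u{\left(L \right)} = 4 - \frac{3}{3} = 4 - 1 = 3$)
$y = \frac{1}{14}$ ($y = \frac{1}{6 + 8} = \frac{1}{14} \approx 0.071429$)
$E{\left(f \right)} = 3 + f$ ($E{\left(f \right)} = f + 3 = 3 + f$)
$E{\left(y \right)} r = \left(3 + \frac{1}{14}\right) \left(-15\right) = \frac{43}{14} \left(-15\right) = - \frac{645}{14}$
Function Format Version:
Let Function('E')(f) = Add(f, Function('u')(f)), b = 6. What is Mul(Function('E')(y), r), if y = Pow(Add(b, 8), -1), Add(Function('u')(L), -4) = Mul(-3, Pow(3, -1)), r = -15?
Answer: Rational(-645, 14) ≈ -46.071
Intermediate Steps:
Function('u')(L) = 3 (Function('u')(L) = Add(4, Mul(-3, Pow(3, -1))) = Add(4, Mul(-3, Rational(1, 3))) = Add(4, -1) = 3)
y = Rational(1, 14) (y = Pow(Add(6, 8), -1) = Pow(14, -1) = Rational(1, 14) ≈ 0.071429)
Function('E')(f) = Add(3, f) (Function('E')(f) = Add(f, 3) = Add(3, f))
Mul(Function('E')(y), r) = Mul(Add(3, Rational(1, 14)), -15) = Mul(Rational(43, 14), -15) = Rational(-645, 14)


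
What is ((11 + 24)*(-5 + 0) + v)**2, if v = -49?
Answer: 50176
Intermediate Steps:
((11 + 24)*(-5 + 0) + v)**2 = ((11 + 24)*(-5 + 0) - 49)**2 = (35*(-5) - 49)**2 = (-175 - 49)**2 = (-224)**2 = 50176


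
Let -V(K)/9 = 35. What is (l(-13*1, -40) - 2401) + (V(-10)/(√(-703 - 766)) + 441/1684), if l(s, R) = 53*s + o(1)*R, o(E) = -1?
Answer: -5135759/1684 + 315*I*√1469/1469 ≈ -3049.7 + 8.2186*I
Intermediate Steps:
V(K) = -315 (V(K) = -9*35 = -315)
l(s, R) = -R + 53*s (l(s, R) = 53*s - R = -R + 53*s)
(l(-13*1, -40) - 2401) + (V(-10)/(√(-703 - 766)) + 441/1684) = ((-1*(-40) + 53*(-13*1)) - 2401) + (-315/√(-703 - 766) + 441/1684) = ((40 + 53*(-13)) - 2401) + (-315*(-I*√1469/1469) + 441*(1/1684)) = ((40 - 689) - 2401) + (-315*(-I*√1469/1469) + 441/1684) = (-649 - 2401) + (-(-315)*I*√1469/1469 + 441/1684) = -3050 + (315*I*√1469/1469 + 441/1684) = -3050 + (441/1684 + 315*I*√1469/1469) = -5135759/1684 + 315*I*√1469/1469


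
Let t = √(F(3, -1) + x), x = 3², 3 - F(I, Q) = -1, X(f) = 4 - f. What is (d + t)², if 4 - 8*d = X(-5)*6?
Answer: 833/16 - 25*√13/2 ≈ 6.9931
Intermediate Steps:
F(I, Q) = 4 (F(I, Q) = 3 - 1*(-1) = 3 + 1 = 4)
x = 9
t = √13 (t = √(4 + 9) = √13 ≈ 3.6056)
d = -25/4 (d = ½ - (4 - 1*(-5))*6/8 = ½ - (4 + 5)*6/8 = ½ - 9*6/8 = ½ - ⅛*54 = ½ - 27/4 = -25/4 ≈ -6.2500)
(d + t)² = (-25/4 + √13)²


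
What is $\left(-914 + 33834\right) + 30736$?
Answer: $63656$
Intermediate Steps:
$\left(-914 + 33834\right) + 30736 = 32920 + 30736 = 63656$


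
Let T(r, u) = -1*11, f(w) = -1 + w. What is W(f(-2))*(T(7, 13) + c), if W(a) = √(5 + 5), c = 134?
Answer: 123*√10 ≈ 388.96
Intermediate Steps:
T(r, u) = -11
W(a) = √10
W(f(-2))*(T(7, 13) + c) = √10*(-11 + 134) = √10*123 = 123*√10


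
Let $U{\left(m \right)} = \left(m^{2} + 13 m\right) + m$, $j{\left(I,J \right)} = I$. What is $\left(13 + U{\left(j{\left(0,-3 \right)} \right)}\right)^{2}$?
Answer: $169$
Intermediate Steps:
$U{\left(m \right)} = m^{2} + 14 m$
$\left(13 + U{\left(j{\left(0,-3 \right)} \right)}\right)^{2} = \left(13 + 0 \left(14 + 0\right)\right)^{2} = \left(13 + 0 \cdot 14\right)^{2} = \left(13 + 0\right)^{2} = 13^{2} = 169$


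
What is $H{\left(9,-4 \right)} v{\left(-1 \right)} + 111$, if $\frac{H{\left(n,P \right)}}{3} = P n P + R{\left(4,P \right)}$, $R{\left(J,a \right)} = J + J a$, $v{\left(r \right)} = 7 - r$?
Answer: $3279$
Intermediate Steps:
$H{\left(n,P \right)} = 12 + 12 P + 3 n P^{2}$ ($H{\left(n,P \right)} = 3 \left(P n P + 4 \left(1 + P\right)\right) = 3 \left(n P^{2} + \left(4 + 4 P\right)\right) = 3 \left(4 + 4 P + n P^{2}\right) = 12 + 12 P + 3 n P^{2}$)
$H{\left(9,-4 \right)} v{\left(-1 \right)} + 111 = \left(12 + 12 \left(-4\right) + 3 \cdot 9 \left(-4\right)^{2}\right) \left(7 - -1\right) + 111 = \left(12 - 48 + 3 \cdot 9 \cdot 16\right) \left(7 + 1\right) + 111 = \left(12 - 48 + 432\right) 8 + 111 = 396 \cdot 8 + 111 = 3168 + 111 = 3279$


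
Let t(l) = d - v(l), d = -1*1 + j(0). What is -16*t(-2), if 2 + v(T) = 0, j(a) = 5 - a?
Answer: -96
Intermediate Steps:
v(T) = -2 (v(T) = -2 + 0 = -2)
d = 4 (d = -1*1 + (5 - 1*0) = -1 + (5 + 0) = -1 + 5 = 4)
t(l) = 6 (t(l) = 4 - 1*(-2) = 4 + 2 = 6)
-16*t(-2) = -16*6 = -96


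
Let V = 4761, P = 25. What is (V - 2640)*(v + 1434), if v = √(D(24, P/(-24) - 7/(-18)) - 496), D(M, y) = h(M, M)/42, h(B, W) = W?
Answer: 3041514 + 10302*I*√21 ≈ 3.0415e+6 + 47210.0*I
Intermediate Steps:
D(M, y) = M/42
v = 34*I*√21/7 (v = √((1/42)*24 - 496) = √(4/7 - 496) = √(-3468/7) = 34*I*√21/7 ≈ 22.258*I)
(V - 2640)*(v + 1434) = (4761 - 2640)*(34*I*√21/7 + 1434) = 2121*(1434 + 34*I*√21/7) = 3041514 + 10302*I*√21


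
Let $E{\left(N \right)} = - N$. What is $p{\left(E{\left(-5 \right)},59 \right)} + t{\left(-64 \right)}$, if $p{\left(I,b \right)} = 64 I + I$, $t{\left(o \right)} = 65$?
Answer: $390$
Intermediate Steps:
$p{\left(I,b \right)} = 65 I$
$p{\left(E{\left(-5 \right)},59 \right)} + t{\left(-64 \right)} = 65 \left(\left(-1\right) \left(-5\right)\right) + 65 = 65 \cdot 5 + 65 = 325 + 65 = 390$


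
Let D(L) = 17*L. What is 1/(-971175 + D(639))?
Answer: -1/960312 ≈ -1.0413e-6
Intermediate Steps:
1/(-971175 + D(639)) = 1/(-971175 + 17*639) = 1/(-971175 + 10863) = 1/(-960312) = -1/960312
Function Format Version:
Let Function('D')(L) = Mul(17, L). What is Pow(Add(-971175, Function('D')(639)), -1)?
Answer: Rational(-1, 960312) ≈ -1.0413e-6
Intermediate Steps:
Pow(Add(-971175, Function('D')(639)), -1) = Pow(Add(-971175, Mul(17, 639)), -1) = Pow(Add(-971175, 10863), -1) = Pow(-960312, -1) = Rational(-1, 960312)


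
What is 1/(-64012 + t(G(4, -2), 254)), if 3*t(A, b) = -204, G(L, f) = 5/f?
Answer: -1/64080 ≈ -1.5606e-5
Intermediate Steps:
t(A, b) = -68 (t(A, b) = (1/3)*(-204) = -68)
1/(-64012 + t(G(4, -2), 254)) = 1/(-64012 - 68) = 1/(-64080) = -1/64080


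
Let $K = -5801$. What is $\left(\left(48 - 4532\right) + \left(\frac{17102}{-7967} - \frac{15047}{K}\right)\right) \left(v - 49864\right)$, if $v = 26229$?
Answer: $\frac{4897512714620435}{46216567} \approx 1.0597 \cdot 10^{8}$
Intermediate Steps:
$\left(\left(48 - 4532\right) + \left(\frac{17102}{-7967} - \frac{15047}{K}\right)\right) \left(v - 49864\right) = \left(\left(48 - 4532\right) + \left(\frac{17102}{-7967} - \frac{15047}{-5801}\right)\right) \left(26229 - 49864\right) = \left(\left(48 - 4532\right) + \left(17102 \left(- \frac{1}{7967}\right) - - \frac{15047}{5801}\right)\right) \left(-23635\right) = \left(-4484 + \left(- \frac{17102}{7967} + \frac{15047}{5801}\right)\right) \left(-23635\right) = \left(-4484 + \frac{20670747}{46216567}\right) \left(-23635\right) = \left(- \frac{207214415681}{46216567}\right) \left(-23635\right) = \frac{4897512714620435}{46216567}$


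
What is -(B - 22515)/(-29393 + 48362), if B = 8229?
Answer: 4762/6323 ≈ 0.75312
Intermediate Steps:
-(B - 22515)/(-29393 + 48362) = -(8229 - 22515)/(-29393 + 48362) = -(-14286)/18969 = -1*(-4762/6323) = 4762/6323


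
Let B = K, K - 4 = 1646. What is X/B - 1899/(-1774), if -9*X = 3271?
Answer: 5599349/6585975 ≈ 0.85019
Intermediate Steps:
K = 1650 (K = 4 + 1646 = 1650)
B = 1650
X = -3271/9 (X = -⅑*3271 = -3271/9 ≈ -363.44)
X/B - 1899/(-1774) = -3271/9/1650 - 1899/(-1774) = -3271/9*1/1650 - 1899*(-1/1774) = -3271/14850 + 1899/1774 = 5599349/6585975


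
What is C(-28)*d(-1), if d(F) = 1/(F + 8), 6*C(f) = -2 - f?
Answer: 13/21 ≈ 0.61905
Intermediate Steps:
C(f) = -⅓ - f/6 (C(f) = (-2 - f)/6 = -⅓ - f/6)
d(F) = 1/(8 + F)
C(-28)*d(-1) = (-⅓ - ⅙*(-28))/(8 - 1) = (-⅓ + 14/3)/7 = (13/3)*(⅐) = 13/21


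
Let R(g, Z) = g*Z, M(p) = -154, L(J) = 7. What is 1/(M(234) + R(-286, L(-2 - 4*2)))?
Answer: -1/2156 ≈ -0.00046382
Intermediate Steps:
R(g, Z) = Z*g
1/(M(234) + R(-286, L(-2 - 4*2))) = 1/(-154 + 7*(-286)) = 1/(-154 - 2002) = 1/(-2156) = -1/2156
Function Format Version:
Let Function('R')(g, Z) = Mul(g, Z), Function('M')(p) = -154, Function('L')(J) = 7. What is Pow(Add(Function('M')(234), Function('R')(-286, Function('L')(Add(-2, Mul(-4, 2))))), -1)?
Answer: Rational(-1, 2156) ≈ -0.00046382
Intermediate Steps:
Function('R')(g, Z) = Mul(Z, g)
Pow(Add(Function('M')(234), Function('R')(-286, Function('L')(Add(-2, Mul(-4, 2))))), -1) = Pow(Add(-154, Mul(7, -286)), -1) = Pow(Add(-154, -2002), -1) = Pow(-2156, -1) = Rational(-1, 2156)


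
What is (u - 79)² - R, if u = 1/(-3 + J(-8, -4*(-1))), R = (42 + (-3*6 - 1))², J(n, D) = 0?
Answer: 51883/9 ≈ 5764.8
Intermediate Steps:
R = 529 (R = (42 + (-18 - 1))² = (42 - 19)² = 23² = 529)
u = -⅓ (u = 1/(-3 + 0) = 1/(-3) = -⅓ ≈ -0.33333)
(u - 79)² - R = (-⅓ - 79)² - 1*529 = (-238/3)² - 529 = 56644/9 - 529 = 51883/9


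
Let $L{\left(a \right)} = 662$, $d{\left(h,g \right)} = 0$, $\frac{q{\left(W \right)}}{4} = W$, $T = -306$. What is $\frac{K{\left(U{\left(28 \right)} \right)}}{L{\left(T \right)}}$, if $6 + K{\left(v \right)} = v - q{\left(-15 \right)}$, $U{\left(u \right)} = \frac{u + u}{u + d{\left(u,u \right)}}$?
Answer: $\frac{28}{331} \approx 0.084592$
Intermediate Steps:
$q{\left(W \right)} = 4 W$
$U{\left(u \right)} = 2$ ($U{\left(u \right)} = \frac{u + u}{u + 0} = \frac{2 u}{u} = 2$)
$K{\left(v \right)} = 54 + v$ ($K{\left(v \right)} = -6 + \left(v - 4 \left(-15\right)\right) = -6 + \left(v - -60\right) = -6 + \left(v + 60\right) = -6 + \left(60 + v\right) = 54 + v$)
$\frac{K{\left(U{\left(28 \right)} \right)}}{L{\left(T \right)}} = \frac{54 + 2}{662} = 56 \cdot \frac{1}{662} = \frac{28}{331}$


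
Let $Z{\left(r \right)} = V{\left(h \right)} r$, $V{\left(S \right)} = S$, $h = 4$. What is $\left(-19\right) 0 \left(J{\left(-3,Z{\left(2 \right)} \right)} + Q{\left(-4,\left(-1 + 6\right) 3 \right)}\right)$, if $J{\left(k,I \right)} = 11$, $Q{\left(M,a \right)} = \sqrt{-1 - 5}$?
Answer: $0$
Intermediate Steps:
$Q{\left(M,a \right)} = i \sqrt{6}$ ($Q{\left(M,a \right)} = \sqrt{-6} = i \sqrt{6}$)
$Z{\left(r \right)} = 4 r$
$\left(-19\right) 0 \left(J{\left(-3,Z{\left(2 \right)} \right)} + Q{\left(-4,\left(-1 + 6\right) 3 \right)}\right) = \left(-19\right) 0 \left(11 + i \sqrt{6}\right) = 0 \left(11 + i \sqrt{6}\right) = 0$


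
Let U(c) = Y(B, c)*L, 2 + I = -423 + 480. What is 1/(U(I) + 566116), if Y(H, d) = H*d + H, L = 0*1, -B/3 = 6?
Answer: 1/566116 ≈ 1.7664e-6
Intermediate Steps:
B = -18 (B = -3*6 = -18)
I = 55 (I = -2 + (-423 + 480) = -2 + 57 = 55)
L = 0
Y(H, d) = H + H*d
U(c) = 0 (U(c) = -18*(1 + c)*0 = (-18 - 18*c)*0 = 0)
1/(U(I) + 566116) = 1/(0 + 566116) = 1/566116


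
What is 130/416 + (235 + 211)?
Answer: 7141/16 ≈ 446.31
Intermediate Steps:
130/416 + (235 + 211) = 130*(1/416) + 446 = 5/16 + 446 = 7141/16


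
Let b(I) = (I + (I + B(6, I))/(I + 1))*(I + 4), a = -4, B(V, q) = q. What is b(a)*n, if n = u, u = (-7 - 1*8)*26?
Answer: 0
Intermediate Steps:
u = -390 (u = (-7 - 8)*26 = -15*26 = -390)
n = -390
b(I) = (4 + I)*(I + 2*I/(1 + I)) (b(I) = (I + (I + I)/(I + 1))*(I + 4) = (I + (2*I)/(1 + I))*(4 + I) = (I + 2*I/(1 + I))*(4 + I) = (4 + I)*(I + 2*I/(1 + I)))
b(a)*n = -4*(12 + (-4)² + 7*(-4))/(1 - 4)*(-390) = -4*(12 + 16 - 28)/(-3)*(-390) = -4*(-⅓)*0*(-390) = 0*(-390) = 0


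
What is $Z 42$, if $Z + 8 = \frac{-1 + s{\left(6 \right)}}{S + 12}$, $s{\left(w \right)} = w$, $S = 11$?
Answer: $- \frac{7518}{23} \approx -326.87$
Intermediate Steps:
$Z = - \frac{179}{23}$ ($Z = -8 + \frac{-1 + 6}{11 + 12} = -8 + \frac{5}{23} = - \frac{179}{23} \approx -7.7826$)
$Z 42 = \left(- \frac{179}{23}\right) 42 = - \frac{7518}{23}$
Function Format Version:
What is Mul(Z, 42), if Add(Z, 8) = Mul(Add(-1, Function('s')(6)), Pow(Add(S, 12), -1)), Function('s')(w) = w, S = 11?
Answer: Rational(-7518, 23) ≈ -326.87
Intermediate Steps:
Z = Rational(-179, 23) (Z = Add(-8, Mul(Add(-1, 6), Pow(Add(11, 12), -1))) = Add(-8, Mul(5, Pow(23, -1))) = Add(-8, Mul(5, Rational(1, 23))) = Add(-8, Rational(5, 23)) = Rational(-179, 23) ≈ -7.7826)
Mul(Z, 42) = Mul(Rational(-179, 23), 42) = Rational(-7518, 23)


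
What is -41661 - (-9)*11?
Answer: -41562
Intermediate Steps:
-41661 - (-9)*11 = -41661 - 1*(-99) = -41661 + 99 = -41562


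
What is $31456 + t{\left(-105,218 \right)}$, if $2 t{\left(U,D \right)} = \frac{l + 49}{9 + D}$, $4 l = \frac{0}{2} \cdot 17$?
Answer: $\frac{14281073}{454} \approx 31456.0$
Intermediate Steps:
$l = 0$ ($l = \frac{\frac{0}{2} \cdot 17}{4} = \frac{0 \cdot \frac{1}{2} \cdot 17}{4} = \frac{0 \cdot 17}{4} = \frac{1}{4} \cdot 0 = 0$)
$t{\left(U,D \right)} = \frac{49}{2 \left(9 + D\right)}$ ($t{\left(U,D \right)} = \frac{\left(0 + 49\right) \frac{1}{9 + D}}{2} = \frac{49 \frac{1}{9 + D}}{2} = \frac{49}{2 \left(9 + D\right)}$)
$31456 + t{\left(-105,218 \right)} = 31456 + \frac{49}{2 \left(9 + 218\right)} = 31456 + \frac{49}{2 \cdot 227} = 31456 + \frac{49}{2} \cdot \frac{1}{227} = 31456 + \frac{49}{454} = \frac{14281073}{454}$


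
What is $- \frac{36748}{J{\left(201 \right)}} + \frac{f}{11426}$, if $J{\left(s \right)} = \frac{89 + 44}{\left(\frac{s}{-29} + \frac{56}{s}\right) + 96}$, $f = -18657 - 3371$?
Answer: $- \frac{538657388222}{21817947} \approx -24689.0$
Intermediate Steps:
$f = -22028$ ($f = -18657 - 3371 = -22028$)
$J{\left(s \right)} = \frac{133}{96 + \frac{56}{s} - \frac{s}{29}}$ ($J{\left(s \right)} = \frac{133}{\left(s \left(- \frac{1}{29}\right) + \frac{56}{s}\right) + 96} = \frac{133}{\left(- \frac{s}{29} + \frac{56}{s}\right) + 96} = \frac{133}{\left(\frac{56}{s} - \frac{s}{29}\right) + 96} = \frac{133}{96 + \frac{56}{s} - \frac{s}{29}}$)
$- \frac{36748}{J{\left(201 \right)}} + \frac{f}{11426} = - \frac{36748}{3857 \cdot 201 \frac{1}{1624 - 201^{2} + 2784 \cdot 201}} - \frac{22028}{11426} = - \frac{36748}{3857 \cdot 201 \frac{1}{1624 - 40401 + 559584}} - \frac{11014}{5713} = - \frac{36748}{3857 \cdot 201 \cdot \frac{1}{520807}} - \frac{11014}{5713} = - \frac{36748}{\frac{110751}{74401}} - \frac{11014}{5713} = \left(-36748\right) \frac{74401}{110751} - \frac{11014}{5713} = - \frac{2734087948}{110751} - \frac{11014}{5713} = - \frac{538657388222}{21817947}$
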